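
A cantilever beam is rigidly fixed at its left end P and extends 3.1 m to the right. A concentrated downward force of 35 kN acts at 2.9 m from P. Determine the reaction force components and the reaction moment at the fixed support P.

P_x = 0, P_y = 35.00 kN, M_P = 101.5 kN·m

ΣF_x = 0: P_x = 0.
ΣF_y = 0: P_y − 35 = 0 → P_y = 35.00 kN.
ΣM about P: M_P − 35·2.9 = 0 → M_P = 101.5 kN·m.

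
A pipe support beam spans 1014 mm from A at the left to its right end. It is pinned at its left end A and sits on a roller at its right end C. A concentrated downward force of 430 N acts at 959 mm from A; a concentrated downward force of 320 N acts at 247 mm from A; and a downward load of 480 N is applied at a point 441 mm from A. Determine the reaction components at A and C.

ΣM about A: C_y·1014 − 430·959 − 320·247 − 480·441 = 0 → C_y = 703090/1014 = 693.383 ≈ 693.4 N.
ΣF_y = 0: A_y + 693.383 − 430 − 320 − 480 = 0 → A_y = 536.6 N.
ΣF_x = 0: no horizontal applied forces, so A_x = 0.

A_x = 0, A_y = 536.6 N, C_y = 693.4 N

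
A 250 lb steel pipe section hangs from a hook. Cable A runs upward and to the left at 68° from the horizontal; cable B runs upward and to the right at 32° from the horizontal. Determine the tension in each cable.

T_A = 215.3 lb, T_B = 95.10 lb

ΣF_x = 0: −T_A·cos68° + T_B·cos32° = 0 → T_B = 0.441728·T_A.
ΣF_y = 0: T_A·sin68° + T_B·sin32° = 250.
Substitute: T_A·(0.927184 + 0.441728·0.529919) = 250 → T_A = 215.283 ≈ 215.3 lb.
Then T_B = 0.441728 × 215.283 = 95.10 lb.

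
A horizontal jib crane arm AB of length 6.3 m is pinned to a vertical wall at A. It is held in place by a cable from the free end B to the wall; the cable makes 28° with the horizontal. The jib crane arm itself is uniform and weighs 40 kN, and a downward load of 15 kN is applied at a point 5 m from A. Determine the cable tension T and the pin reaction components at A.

T = 67.96 kN, A_x = 60.00 kN, A_y = 23.10 kN

ΣM about A: T·sin28°·6.3 − 40·3.15 − 15·5 = 0 → T = 201/(6.3·0.469472) = 67.9588 ≈ 67.96 kN.
ΣF_x = 0: A_x − T·cos28° = 0 → A_x = 67.9588 × 0.882948 = 60.00 kN.
ΣF_y = 0: A_y + T·sin28° − 40 − 15 = 0 → A_y = 55 − 67.9588 × 0.469472 = 23.10 kN.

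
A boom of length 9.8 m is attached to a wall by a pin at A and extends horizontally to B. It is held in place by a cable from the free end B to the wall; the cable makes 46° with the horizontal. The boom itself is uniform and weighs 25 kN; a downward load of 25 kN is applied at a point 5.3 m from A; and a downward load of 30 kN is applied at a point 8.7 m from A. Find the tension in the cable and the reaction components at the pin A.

ΣM about A: T·sin46°·9.8 − 25·4.9 − 25·5.3 − 30·8.7 = 0 → T = 516/(9.8·0.71934) = 73.1963 ≈ 73.20 kN.
ΣF_x = 0: A_x − T·cos46° = 0 → A_x = 73.1963 × 0.694658 = 50.85 kN.
ΣF_y = 0: A_y + T·sin46° − 25 − 25 − 30 = 0 → A_y = 80 − 73.1963 × 0.71934 = 27.35 kN.

T = 73.20 kN, A_x = 50.85 kN, A_y = 27.35 kN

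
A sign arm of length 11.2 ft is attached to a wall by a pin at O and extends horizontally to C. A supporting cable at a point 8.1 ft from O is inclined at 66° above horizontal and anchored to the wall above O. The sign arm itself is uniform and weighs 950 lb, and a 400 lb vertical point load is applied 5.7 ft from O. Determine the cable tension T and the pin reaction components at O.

ΣM about O: T·sin66°·8.1 − 950·5.6 − 400·5.7 = 0 → T = 7600/(8.1·0.913545) = 1027.07 ≈ 1027 lb.
ΣF_x = 0: O_x − T·cos66° = 0 → O_x = 1027.07 × 0.406737 = 417.7 lb.
ΣF_y = 0: O_y + T·sin66° − 950 − 400 = 0 → O_y = 1350 − 1027.07 × 0.913545 = 411.7 lb.

T = 1027 lb, O_x = 417.7 lb, O_y = 411.7 lb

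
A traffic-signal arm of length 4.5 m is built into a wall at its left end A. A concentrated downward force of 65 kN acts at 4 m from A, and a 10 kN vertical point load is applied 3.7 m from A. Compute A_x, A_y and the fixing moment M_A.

A_x = 0, A_y = 75.00 kN, M_A = 297.0 kN·m

ΣF_x = 0: A_x = 0.
ΣF_y = 0: A_y − 65 − 10 = 0 → A_y = 75.00 kN.
ΣM about A: M_A − 65·4 − 10·3.7 = 0 → M_A = 297.0 kN·m.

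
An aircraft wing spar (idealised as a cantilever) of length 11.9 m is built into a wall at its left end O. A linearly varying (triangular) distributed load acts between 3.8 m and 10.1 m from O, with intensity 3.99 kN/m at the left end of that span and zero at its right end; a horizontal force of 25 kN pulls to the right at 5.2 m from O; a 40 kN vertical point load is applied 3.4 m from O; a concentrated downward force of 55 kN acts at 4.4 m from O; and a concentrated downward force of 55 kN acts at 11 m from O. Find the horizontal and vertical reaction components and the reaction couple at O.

Resultant of the triangular load: ½ × 3.99 × 6.3 = 12.5685 kN, acting at 5.9 m from O (one-third of the span from the peak).
ΣF_x = 0: O_x + 25 = 0 → O_x = -25.00 kN.
ΣF_y = 0: O_y − ½·3.99·6.3 − 40 − 55 − 55 = 0 → O_y = 162.6 kN.
ΣM about O: M_O − (½·3.99·6.3)·5.9 − 40·3.4 − 55·4.4 − 55·11 = 0 → M_O = 1057 kN·m.

O_x = -25.00 kN, O_y = 162.6 kN, M_O = 1057 kN·m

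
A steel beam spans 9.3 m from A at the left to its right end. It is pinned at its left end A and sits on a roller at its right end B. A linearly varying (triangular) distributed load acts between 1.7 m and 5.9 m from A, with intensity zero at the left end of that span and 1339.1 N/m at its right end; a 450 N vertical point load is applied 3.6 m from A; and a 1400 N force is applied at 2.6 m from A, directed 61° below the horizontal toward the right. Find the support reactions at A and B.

A_x = -678.7 N, A_y = 2609 N, B_y = 1877 N

Resultant of the triangular load: ½ × 1339.1 × 4.2 = 2812.11 N, acting at 4.5 m from A (one-third of the span from the peak).
ΣM about A: B_y·9.3 − (½·1339.1·4.2)·4.5 − 450·3.6 − 1400·sin61°·2.6 = 0 → B_y = 17458.1/9.3 = 1877.22 ≈ 1877 N.
ΣF_y = 0: A_y + 1877.22 − ½·1339.1·4.2 − 450 − 1400·sin61° = 0 → A_y = 2609 N.
ΣF_x = 0: A_x + 1400·cos61° = 0 → A_x = -678.7 N.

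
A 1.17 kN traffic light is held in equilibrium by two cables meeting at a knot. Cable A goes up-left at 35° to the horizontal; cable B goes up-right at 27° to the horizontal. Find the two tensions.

T_A = 1.181 kN, T_B = 1.085 kN

ΣF_x = 0: −T_A·cos35° + T_B·cos27° = 0 → T_B = 0.919356·T_A.
ΣF_y = 0: T_A·sin35° + T_B·sin27° = 1.17.
Substitute: T_A·(0.573576 + 0.919356·0.45399) = 1.17 → T_A = 1.18068 ≈ 1.181 kN.
Then T_B = 0.919356 × 1.18068 = 1.085 kN.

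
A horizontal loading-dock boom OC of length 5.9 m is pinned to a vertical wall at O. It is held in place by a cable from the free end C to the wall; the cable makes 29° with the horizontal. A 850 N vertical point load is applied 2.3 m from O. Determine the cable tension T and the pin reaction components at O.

T = 683.5 N, O_x = 597.8 N, O_y = 518.6 N

ΣM about O: T·sin29°·5.9 − 850·2.3 = 0 → T = 1955/(5.9·0.48481) = 683.476 ≈ 683.5 N.
ΣF_x = 0: O_x − T·cos29° = 0 → O_x = 683.476 × 0.87462 = 597.8 N.
ΣF_y = 0: O_y + T·sin29° − 850 = 0 → O_y = 850 − 683.476 × 0.48481 = 518.6 N.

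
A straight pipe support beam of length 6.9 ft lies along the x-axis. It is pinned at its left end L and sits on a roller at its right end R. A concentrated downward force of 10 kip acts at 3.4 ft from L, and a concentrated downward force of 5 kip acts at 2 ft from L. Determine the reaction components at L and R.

Taking moments about L: R_y·6.9 − 10·3.4 − 5·2 = 0 → R_y = 44/6.9 = 6.37681 ≈ 6.377 kip.
ΣF_y = 0: L_y + 6.37681 − 10 − 5 = 0 → L_y = 8.623 kip.
ΣF_x = 0: no horizontal applied forces, so L_x = 0.

L_x = 0, L_y = 8.623 kip, R_y = 6.377 kip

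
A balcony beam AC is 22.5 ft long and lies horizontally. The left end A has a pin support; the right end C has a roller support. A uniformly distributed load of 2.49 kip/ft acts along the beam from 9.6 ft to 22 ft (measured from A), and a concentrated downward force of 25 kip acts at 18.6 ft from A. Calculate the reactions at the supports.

Resultant of the distributed load: 2.49 × 12.4 = 30.876 kip at 15.8 ft from A.
Moments about A: C_y·22.5 − (2.49·12.4)·15.8 − 25·18.6 = 0 → C_y = 952.8408/22.5 = 42.3485 ≈ 42.35 kip.
ΣF_y = 0: A_y + 42.3485 − 2.49·12.4 − 25 = 0 → A_y = 13.53 kip.
ΣF_x = 0: no horizontal applied forces, so A_x = 0.

A_x = 0, A_y = 13.53 kip, C_y = 42.35 kip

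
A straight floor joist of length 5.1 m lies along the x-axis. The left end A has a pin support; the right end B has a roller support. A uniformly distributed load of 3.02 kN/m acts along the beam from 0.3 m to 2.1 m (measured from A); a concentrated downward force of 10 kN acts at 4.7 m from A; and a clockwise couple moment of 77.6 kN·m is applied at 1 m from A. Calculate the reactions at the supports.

A_x = 0, A_y = -10.27 kN, B_y = 25.71 kN

Resultant of the distributed load: 3.02 × 1.8 = 5.436 kN at 1.2 m from A.
Taking moments about A: B_y·5.1 − (3.02·1.8)·1.2 − 10·4.7 − 77.6 = 0 → B_y = 131.1232/5.1 = 25.7104 ≈ 25.71 kN.
ΣF_y = 0: A_y + 25.7104 − 3.02·1.8 − 10 = 0 → A_y = -10.27 kN.
ΣF_x = 0: no horizontal applied forces, so A_x = 0.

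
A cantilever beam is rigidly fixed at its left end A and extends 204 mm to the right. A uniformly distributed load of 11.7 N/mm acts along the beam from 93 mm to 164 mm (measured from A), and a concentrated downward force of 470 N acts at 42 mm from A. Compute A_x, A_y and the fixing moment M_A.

Resultant of the distributed load: 11.7 × 71 = 830.7 N at 128.5 mm from A.
ΣF_x = 0: A_x = 0.
ΣF_y = 0: A_y − 11.7·71 − 470 = 0 → A_y = 1301 N.
ΣM about A: M_A − (11.7·71)·128.5 − 470·42 = 0 → M_A = 126500 N·mm.

A_x = 0, A_y = 1301 N, M_A = 126500 N·mm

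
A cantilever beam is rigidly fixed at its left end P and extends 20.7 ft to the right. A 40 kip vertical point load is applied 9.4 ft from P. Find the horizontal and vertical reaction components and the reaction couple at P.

P_x = 0, P_y = 40.00 kip, M_P = 376.0 kip·ft

ΣF_x = 0: P_x = 0.
ΣF_y = 0: P_y − 40 = 0 → P_y = 40.00 kip.
ΣM about P: M_P − 40·9.4 = 0 → M_P = 376.0 kip·ft.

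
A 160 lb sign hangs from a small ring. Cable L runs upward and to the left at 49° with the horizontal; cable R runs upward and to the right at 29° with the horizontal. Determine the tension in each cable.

T_L = 143.1 lb, T_R = 107.3 lb

ΣF_x = 0: −T_L·cos49° + T_R·cos29° = 0 → T_R = 0.750108·T_L.
ΣF_y = 0: T_L·sin49° + T_R·sin29° = 160.
Substitute: T_L·(0.75471 + 0.750108·0.48481) = 160 → T_L = 143.065 ≈ 143.1 lb.
Then T_R = 0.750108 × 143.065 = 107.3 lb.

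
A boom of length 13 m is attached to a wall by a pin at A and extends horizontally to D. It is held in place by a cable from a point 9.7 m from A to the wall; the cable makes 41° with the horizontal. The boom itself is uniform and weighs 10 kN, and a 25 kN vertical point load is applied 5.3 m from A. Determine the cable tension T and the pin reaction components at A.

ΣM about A: T·sin41°·9.7 − 10·6.5 − 25·5.3 = 0 → T = 197.5/(9.7·0.656059) = 31.0351 ≈ 31.04 kN.
ΣF_x = 0: A_x − T·cos41° = 0 → A_x = 31.0351 × 0.75471 = 23.42 kN.
ΣF_y = 0: A_y + T·sin41° − 10 − 25 = 0 → A_y = 35 − 31.0351 × 0.656059 = 14.64 kN.

T = 31.04 kN, A_x = 23.42 kN, A_y = 14.64 kN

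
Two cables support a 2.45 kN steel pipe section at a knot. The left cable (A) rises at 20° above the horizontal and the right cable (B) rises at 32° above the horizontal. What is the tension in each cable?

T_A = 2.637 kN, T_B = 2.922 kN

ΣF_x = 0: −T_A·cos20° + T_B·cos32° = 0 → T_B = 1.10807·T_A.
ΣF_y = 0: T_A·sin20° + T_B·sin32° = 2.45.
Substitute: T_A·(0.34202 + 1.10807·0.529919) = 2.45 → T_A = 2.63666 ≈ 2.637 kN.
Then T_B = 1.10807 × 2.63666 = 2.922 kN.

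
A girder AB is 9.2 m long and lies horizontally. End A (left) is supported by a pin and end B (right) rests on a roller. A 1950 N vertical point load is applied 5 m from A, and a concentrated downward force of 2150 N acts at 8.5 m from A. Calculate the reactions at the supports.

A_x = 0, A_y = 1054 N, B_y = 3046 N

Moments about A: B_y·9.2 − 1950·5 − 2150·8.5 = 0 → B_y = 28025/9.2 = 3046.2 ≈ 3046 N.
ΣF_y = 0: A_y + 3046.2 − 1950 − 2150 = 0 → A_y = 1054 N.
ΣF_x = 0: no horizontal applied forces, so A_x = 0.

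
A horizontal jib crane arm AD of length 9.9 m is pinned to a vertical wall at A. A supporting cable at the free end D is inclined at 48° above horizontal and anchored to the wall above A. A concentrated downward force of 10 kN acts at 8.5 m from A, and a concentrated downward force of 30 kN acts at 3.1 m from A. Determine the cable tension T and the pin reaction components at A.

T = 24.19 kN, A_x = 16.19 kN, A_y = 22.02 kN

ΣM about A: T·sin48°·9.9 − 10·8.5 − 30·3.1 = 0 → T = 178/(9.9·0.743145) = 24.1942 ≈ 24.19 kN.
ΣF_x = 0: A_x − T·cos48° = 0 → A_x = 24.1942 × 0.669131 = 16.19 kN.
ΣF_y = 0: A_y + T·sin48° − 10 − 30 = 0 → A_y = 40 − 24.1942 × 0.743145 = 22.02 kN.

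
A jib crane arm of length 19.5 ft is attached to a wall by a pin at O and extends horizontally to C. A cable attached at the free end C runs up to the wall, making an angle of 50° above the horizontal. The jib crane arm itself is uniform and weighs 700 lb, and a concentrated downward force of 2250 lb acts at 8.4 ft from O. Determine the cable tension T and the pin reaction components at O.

ΣM about O: T·sin50°·19.5 − 700·9.75 − 2250·8.4 = 0 → T = 25725/(19.5·0.766044) = 1722.13 ≈ 1722 lb.
ΣF_x = 0: O_x − T·cos50° = 0 → O_x = 1722.13 × 0.642788 = 1107 lb.
ΣF_y = 0: O_y + T·sin50° − 700 − 2250 = 0 → O_y = 2950 − 1722.13 × 0.766044 = 1631 lb.

T = 1722 lb, O_x = 1107 lb, O_y = 1631 lb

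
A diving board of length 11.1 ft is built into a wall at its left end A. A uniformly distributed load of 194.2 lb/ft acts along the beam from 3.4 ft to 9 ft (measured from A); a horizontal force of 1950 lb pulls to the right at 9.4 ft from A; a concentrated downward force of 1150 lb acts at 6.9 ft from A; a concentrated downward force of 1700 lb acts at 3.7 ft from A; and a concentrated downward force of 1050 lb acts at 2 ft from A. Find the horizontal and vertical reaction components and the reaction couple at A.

A_x = -1950 lb, A_y = 4988 lb, M_A = 23070 lb·ft

Resultant of the distributed load: 194.2 × 5.6 = 1087.52 lb at 6.2 ft from A.
ΣF_x = 0: A_x + 1950 = 0 → A_x = -1950 lb.
ΣF_y = 0: A_y − 194.2·5.6 − 1150 − 1700 − 1050 = 0 → A_y = 4988 lb.
ΣM about A: M_A − (194.2·5.6)·6.2 − 1150·6.9 − 1700·3.7 − 1050·2 = 0 → M_A = 23070 lb·ft.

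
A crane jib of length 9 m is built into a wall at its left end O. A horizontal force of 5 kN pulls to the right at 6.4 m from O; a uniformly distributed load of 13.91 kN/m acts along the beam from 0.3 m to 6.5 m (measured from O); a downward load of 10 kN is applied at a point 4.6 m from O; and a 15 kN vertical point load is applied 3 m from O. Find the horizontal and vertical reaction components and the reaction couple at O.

O_x = -5.000 kN, O_y = 111.2 kN, M_O = 384.2 kN·m

Resultant of the distributed load: 13.91 × 6.2 = 86.242 kN at 3.4 m from O.
ΣF_x = 0: O_x + 5 = 0 → O_x = -5.000 kN.
ΣF_y = 0: O_y − 13.91·6.2 − 10 − 15 = 0 → O_y = 111.2 kN.
ΣM about O: M_O − (13.91·6.2)·3.4 − 10·4.6 − 15·3 = 0 → M_O = 384.2 kN·m.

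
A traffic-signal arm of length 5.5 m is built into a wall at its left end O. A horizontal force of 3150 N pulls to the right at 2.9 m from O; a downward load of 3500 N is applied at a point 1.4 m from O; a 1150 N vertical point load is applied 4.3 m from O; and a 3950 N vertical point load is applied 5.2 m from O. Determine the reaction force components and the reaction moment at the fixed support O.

O_x = -3150 N, O_y = 8600 N, M_O = 30380 N·m

ΣF_x = 0: O_x + 3150 = 0 → O_x = -3150 N.
ΣF_y = 0: O_y − 3500 − 1150 − 3950 = 0 → O_y = 8600 N.
ΣM about O: M_O − 3500·1.4 − 1150·4.3 − 3950·5.2 = 0 → M_O = 30380 N·m.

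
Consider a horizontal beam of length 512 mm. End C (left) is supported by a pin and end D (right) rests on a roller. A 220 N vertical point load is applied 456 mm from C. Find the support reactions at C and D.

C_x = 0, C_y = 24.06 N, D_y = 195.9 N

ΣM about C: D_y·512 − 220·456 = 0 → D_y = 100320/512 = 195.938 ≈ 195.9 N.
ΣF_y = 0: C_y + 195.938 − 220 = 0 → C_y = 24.06 N.
ΣF_x = 0: no horizontal applied forces, so C_x = 0.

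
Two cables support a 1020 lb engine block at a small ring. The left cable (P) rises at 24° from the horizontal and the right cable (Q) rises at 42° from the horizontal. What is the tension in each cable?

ΣF_x = 0: −T_P·cos24° + T_Q·cos42° = 0 → T_Q = 1.2293·T_P.
ΣF_y = 0: T_P·sin24° + T_Q·sin42° = 1020.
Substitute: T_P·(0.406737 + 1.2293·0.669131) = 1020 → T_P = 829.741 ≈ 829.7 lb.
Then T_Q = 1.2293 × 829.741 = 1020 lb.

T_P = 829.7 lb, T_Q = 1020 lb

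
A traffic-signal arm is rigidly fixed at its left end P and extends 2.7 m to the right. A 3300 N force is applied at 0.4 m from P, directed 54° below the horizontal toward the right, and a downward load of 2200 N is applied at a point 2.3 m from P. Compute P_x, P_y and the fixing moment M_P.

ΣF_x = 0: P_x + 3300·cos54° = 0 → P_x = -1940 N.
ΣF_y = 0: P_y − 3300·sin54° − 2200 = 0 → P_y = 4870 N.
ΣM about P: M_P − 3300·sin54°·0.4 − 2200·2.3 = 0 → M_P = 6128 N·m.

P_x = -1940 N, P_y = 4870 N, M_P = 6128 N·m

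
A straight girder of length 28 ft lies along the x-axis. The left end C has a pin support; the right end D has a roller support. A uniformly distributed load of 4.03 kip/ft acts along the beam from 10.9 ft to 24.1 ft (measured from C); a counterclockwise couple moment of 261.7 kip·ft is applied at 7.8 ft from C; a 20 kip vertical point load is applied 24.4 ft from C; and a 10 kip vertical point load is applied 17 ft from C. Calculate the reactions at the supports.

C_x = 0, C_y = 35.79 kip, D_y = 47.40 kip

Resultant of the distributed load: 4.03 × 13.2 = 53.196 kip at 17.5 ft from C.
ΣM about C: D_y·28 − (4.03·13.2)·17.5 + 261.7 − 20·24.4 − 10·17 = 0 → D_y = 1327.23/28 = 47.4011 ≈ 47.40 kip.
ΣF_y = 0: C_y + 47.4011 − 4.03·13.2 − 20 − 10 = 0 → C_y = 35.79 kip.
ΣF_x = 0: no horizontal applied forces, so C_x = 0.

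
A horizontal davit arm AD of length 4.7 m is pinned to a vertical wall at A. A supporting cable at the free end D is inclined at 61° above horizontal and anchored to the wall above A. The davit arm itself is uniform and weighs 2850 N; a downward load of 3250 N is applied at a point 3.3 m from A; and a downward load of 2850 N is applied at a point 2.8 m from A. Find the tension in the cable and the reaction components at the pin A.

ΣM about A: T·sin61°·4.7 − 2850·2.35 − 3250·3.3 − 2850·2.8 = 0 → T = 25402.5/(4.7·0.87462) = 6179.58 ≈ 6180 N.
ΣF_x = 0: A_x − T·cos61° = 0 → A_x = 6179.58 × 0.48481 = 2996 N.
ΣF_y = 0: A_y + T·sin61° − 2850 − 3250 − 2850 = 0 → A_y = 8950 − 6179.58 × 0.87462 = 3545 N.

T = 6180 N, A_x = 2996 N, A_y = 3545 N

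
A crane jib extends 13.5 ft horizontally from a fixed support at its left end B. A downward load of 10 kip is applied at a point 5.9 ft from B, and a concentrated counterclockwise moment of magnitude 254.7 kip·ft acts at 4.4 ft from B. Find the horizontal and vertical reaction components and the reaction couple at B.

ΣF_x = 0: B_x = 0.
ΣF_y = 0: B_y − 10 = 0 → B_y = 10.00 kip.
ΣM about B: M_B − 10·5.9 + 254.7 = 0 → M_B = -195.7 kip·ft.

B_x = 0, B_y = 10.00 kip, M_B = -195.7 kip·ft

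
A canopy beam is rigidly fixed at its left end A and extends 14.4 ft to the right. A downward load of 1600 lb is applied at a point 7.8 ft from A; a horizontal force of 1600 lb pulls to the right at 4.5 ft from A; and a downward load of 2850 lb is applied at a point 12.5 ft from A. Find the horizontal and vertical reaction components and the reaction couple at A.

ΣF_x = 0: A_x + 1600 = 0 → A_x = -1600 lb.
ΣF_y = 0: A_y − 1600 − 2850 = 0 → A_y = 4450 lb.
ΣM about A: M_A − 1600·7.8 − 2850·12.5 = 0 → M_A = 48100 lb·ft.

A_x = -1600 lb, A_y = 4450 lb, M_A = 48100 lb·ft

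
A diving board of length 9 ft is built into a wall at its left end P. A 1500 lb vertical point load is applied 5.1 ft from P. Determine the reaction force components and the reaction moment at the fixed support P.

ΣF_x = 0: P_x = 0.
ΣF_y = 0: P_y − 1500 = 0 → P_y = 1500 lb.
ΣM about P: M_P − 1500·5.1 = 0 → M_P = 7650 lb·ft.

P_x = 0, P_y = 1500 lb, M_P = 7650 lb·ft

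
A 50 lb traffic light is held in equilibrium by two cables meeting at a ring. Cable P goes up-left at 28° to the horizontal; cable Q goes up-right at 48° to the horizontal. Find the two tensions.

ΣF_x = 0: −T_P·cos28° + T_Q·cos48° = 0 → T_Q = 1.31954·T_P.
ΣF_y = 0: T_P·sin28° + T_Q·sin48° = 50.
Substitute: T_P·(0.469472 + 1.31954·0.743145) = 50 → T_P = 34.4808 ≈ 34.48 lb.
Then T_Q = 1.31954 × 34.4808 = 45.50 lb.

T_P = 34.48 lb, T_Q = 45.50 lb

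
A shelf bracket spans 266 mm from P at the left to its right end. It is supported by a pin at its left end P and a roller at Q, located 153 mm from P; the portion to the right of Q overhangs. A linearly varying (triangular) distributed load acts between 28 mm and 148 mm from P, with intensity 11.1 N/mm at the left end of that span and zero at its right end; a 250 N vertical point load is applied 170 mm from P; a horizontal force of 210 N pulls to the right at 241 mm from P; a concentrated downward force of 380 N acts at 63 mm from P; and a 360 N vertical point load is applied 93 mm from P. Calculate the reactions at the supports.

P_x = -210.0 N, P_y = 706.9 N, Q_y = 949.1 N

Resultant of the triangular load: ½ × 11.1 × 120 = 666 N, acting at 68 mm from P (one-third of the span from the peak).
ΣM about P: Q_y·153 − (½·11.1·120)·68 − 250·170 − 380·63 − 360·93 = 0 → Q_y = 145208/153 = 949.072 ≈ 949.1 N.
ΣF_y = 0: P_y + 949.072 − ½·11.1·120 − 250 − 380 − 360 = 0 → P_y = 706.9 N.
ΣF_x = 0: P_x + 210 = 0 → P_x = -210.0 N.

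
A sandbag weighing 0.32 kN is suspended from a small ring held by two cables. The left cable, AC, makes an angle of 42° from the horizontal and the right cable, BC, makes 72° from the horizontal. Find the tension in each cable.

ΣF_x = 0: −T_AC·cos42° + T_BC·cos72° = 0 → T_BC = 2.40487·T_AC.
ΣF_y = 0: T_AC·sin42° + T_BC·sin72° = 0.32.
Substitute: T_AC·(0.669131 + 2.40487·0.951057) = 0.32 → T_AC = 0.108243 ≈ 0.1082 kN.
Then T_BC = 2.40487 × 0.108243 = 0.2603 kN.

T_AC = 0.1082 kN, T_BC = 0.2603 kN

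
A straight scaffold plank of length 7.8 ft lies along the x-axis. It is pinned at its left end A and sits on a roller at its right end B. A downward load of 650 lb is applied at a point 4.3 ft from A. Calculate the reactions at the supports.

ΣM about A: B_y·7.8 − 650·4.3 = 0 → B_y = 2795/7.8 = 358.333 ≈ 358.3 lb.
ΣF_y = 0: A_y + 358.333 − 650 = 0 → A_y = 291.7 lb.
ΣF_x = 0: no horizontal applied forces, so A_x = 0.

A_x = 0, A_y = 291.7 lb, B_y = 358.3 lb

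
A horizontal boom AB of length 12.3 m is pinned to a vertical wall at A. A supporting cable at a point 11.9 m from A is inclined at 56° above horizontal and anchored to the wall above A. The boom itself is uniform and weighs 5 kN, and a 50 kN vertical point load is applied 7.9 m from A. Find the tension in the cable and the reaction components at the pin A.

T = 43.16 kN, A_x = 24.13 kN, A_y = 19.22 kN

ΣM about A: T·sin56°·11.9 − 5·6.15 − 50·7.9 = 0 → T = 425.75/(11.9·0.829038) = 43.1552 ≈ 43.16 kN.
ΣF_x = 0: A_x − T·cos56° = 0 → A_x = 43.1552 × 0.559193 = 24.13 kN.
ΣF_y = 0: A_y + T·sin56° − 5 − 50 = 0 → A_y = 55 − 43.1552 × 0.829038 = 19.22 kN.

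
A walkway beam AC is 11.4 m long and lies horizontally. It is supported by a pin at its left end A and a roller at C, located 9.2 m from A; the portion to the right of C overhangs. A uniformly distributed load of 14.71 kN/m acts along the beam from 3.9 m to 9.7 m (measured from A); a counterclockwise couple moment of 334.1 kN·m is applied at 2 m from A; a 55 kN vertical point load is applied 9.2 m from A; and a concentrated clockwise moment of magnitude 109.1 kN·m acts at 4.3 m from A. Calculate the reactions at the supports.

Resultant of the distributed load: 14.71 × 5.8 = 85.318 kN at 6.8 m from A.
Moments about A: C_y·9.2 − (14.71·5.8)·6.8 + 334.1 − 55·9.2 − 109.1 = 0 → C_y = 861.1624/9.2 = 93.6046 ≈ 93.60 kN.
ΣF_y = 0: A_y + 93.6046 − 14.71·5.8 − 55 = 0 → A_y = 46.71 kN.
ΣF_x = 0: no horizontal applied forces, so A_x = 0.

A_x = 0, A_y = 46.71 kN, C_y = 93.60 kN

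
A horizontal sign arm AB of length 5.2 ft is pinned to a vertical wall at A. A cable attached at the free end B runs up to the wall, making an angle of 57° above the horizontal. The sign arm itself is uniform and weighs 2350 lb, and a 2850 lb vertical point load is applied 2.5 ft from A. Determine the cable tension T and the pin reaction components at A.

ΣM about A: T·sin57°·5.2 − 2350·2.6 − 2850·2.5 = 0 → T = 13235/(5.2·0.838671) = 3034.79 ≈ 3035 lb.
ΣF_x = 0: A_x − T·cos57° = 0 → A_x = 3034.79 × 0.544639 = 1653 lb.
ΣF_y = 0: A_y + T·sin57° − 2350 − 2850 = 0 → A_y = 5200 − 3034.79 × 0.838671 = 2655 lb.

T = 3035 lb, A_x = 1653 lb, A_y = 2655 lb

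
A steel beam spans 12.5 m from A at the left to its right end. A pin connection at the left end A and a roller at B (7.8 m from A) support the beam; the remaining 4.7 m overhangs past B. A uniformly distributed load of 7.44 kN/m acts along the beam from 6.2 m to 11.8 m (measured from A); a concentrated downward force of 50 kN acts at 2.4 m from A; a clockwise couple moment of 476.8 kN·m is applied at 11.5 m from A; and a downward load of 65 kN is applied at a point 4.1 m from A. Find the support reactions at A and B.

Resultant of the distributed load: 7.44 × 5.6 = 41.664 kN at 9 m from A.
Moments about A: B_y·7.8 − (7.44·5.6)·9 − 50·2.4 − 476.8 − 65·4.1 = 0 → B_y = 1238.276/7.8 = 158.753 ≈ 158.8 kN.
ΣF_y = 0: A_y + 158.753 − 7.44·5.6 − 50 − 65 = 0 → A_y = -2.089 kN.
ΣF_x = 0: no horizontal applied forces, so A_x = 0.

A_x = 0, A_y = -2.089 kN, B_y = 158.8 kN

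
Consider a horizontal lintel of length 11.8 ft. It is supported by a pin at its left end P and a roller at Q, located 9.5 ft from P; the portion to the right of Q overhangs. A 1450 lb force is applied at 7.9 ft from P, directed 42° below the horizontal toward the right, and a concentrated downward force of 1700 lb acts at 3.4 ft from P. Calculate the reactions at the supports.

ΣM about P: Q_y·9.5 − 1450·sin42°·7.9 − 1700·3.4 = 0 → Q_y = 13444.9/9.5 = 1415.25 ≈ 1415 lb.
ΣF_y = 0: P_y + 1415.25 − 1450·sin42° − 1700 = 0 → P_y = 1255 lb.
ΣF_x = 0: P_x + 1450·cos42° = 0 → P_x = -1078 lb.

P_x = -1078 lb, P_y = 1255 lb, Q_y = 1415 lb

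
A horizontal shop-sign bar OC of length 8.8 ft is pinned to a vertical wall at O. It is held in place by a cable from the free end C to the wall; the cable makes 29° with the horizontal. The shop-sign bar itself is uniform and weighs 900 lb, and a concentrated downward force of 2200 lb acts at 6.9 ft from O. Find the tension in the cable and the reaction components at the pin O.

ΣM about O: T·sin29°·8.8 − 900·4.4 − 2200·6.9 = 0 → T = 19140/(8.8·0.48481) = 4486.29 ≈ 4486 lb.
ΣF_x = 0: O_x − T·cos29° = 0 → O_x = 4486.29 × 0.87462 = 3924 lb.
ΣF_y = 0: O_y + T·sin29° − 900 − 2200 = 0 → O_y = 3100 − 4486.29 × 0.48481 = 925.0 lb.

T = 4486 lb, O_x = 3924 lb, O_y = 925.0 lb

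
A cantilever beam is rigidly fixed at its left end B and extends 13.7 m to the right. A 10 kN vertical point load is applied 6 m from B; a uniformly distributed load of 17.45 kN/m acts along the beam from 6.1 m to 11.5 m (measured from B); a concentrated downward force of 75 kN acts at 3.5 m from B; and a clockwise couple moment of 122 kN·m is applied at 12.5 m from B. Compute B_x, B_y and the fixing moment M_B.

B_x = 0, B_y = 179.2 kN, M_B = 1274 kN·m

Resultant of the distributed load: 17.45 × 5.4 = 94.23 kN at 8.8 m from B.
ΣF_x = 0: B_x = 0.
ΣF_y = 0: B_y − 10 − 17.45·5.4 − 75 = 0 → B_y = 179.2 kN.
ΣM about B: M_B − 10·6 − (17.45·5.4)·8.8 − 75·3.5 − 122 = 0 → M_B = 1274 kN·m.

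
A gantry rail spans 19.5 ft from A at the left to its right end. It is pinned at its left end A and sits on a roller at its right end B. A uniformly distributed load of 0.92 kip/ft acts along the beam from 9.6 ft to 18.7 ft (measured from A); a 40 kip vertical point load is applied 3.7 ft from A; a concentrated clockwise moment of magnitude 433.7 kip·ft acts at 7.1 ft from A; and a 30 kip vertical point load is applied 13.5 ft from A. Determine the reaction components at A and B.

Resultant of the distributed load: 0.92 × 9.1 = 8.372 kip at 14.15 ft from A.
Moments about A: B_y·19.5 − (0.92·9.1)·14.15 − 40·3.7 − 433.7 − 30·13.5 = 0 → B_y = 1105.1638/19.5 = 56.6751 ≈ 56.68 kip.
ΣF_y = 0: A_y + 56.6751 − 0.92·9.1 − 40 − 30 = 0 → A_y = 21.70 kip.
ΣF_x = 0: no horizontal applied forces, so A_x = 0.

A_x = 0, A_y = 21.70 kip, B_y = 56.68 kip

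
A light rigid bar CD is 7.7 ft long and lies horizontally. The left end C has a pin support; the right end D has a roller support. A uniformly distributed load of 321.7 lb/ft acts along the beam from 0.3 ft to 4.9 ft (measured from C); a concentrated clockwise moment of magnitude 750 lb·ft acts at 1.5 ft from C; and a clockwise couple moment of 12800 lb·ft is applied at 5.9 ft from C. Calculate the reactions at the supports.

C_x = 0, C_y = -779.6 lb, D_y = 2259 lb

Resultant of the distributed load: 321.7 × 4.6 = 1479.82 lb at 2.6 ft from C.
ΣM about C: D_y·7.7 − (321.7·4.6)·2.6 − 750 − 12800 = 0 → D_y = 17397.532/7.7 = 2259.42 ≈ 2259 lb.
ΣF_y = 0: C_y + 2259.42 − 321.7·4.6 = 0 → C_y = -779.6 lb.
ΣF_x = 0: no horizontal applied forces, so C_x = 0.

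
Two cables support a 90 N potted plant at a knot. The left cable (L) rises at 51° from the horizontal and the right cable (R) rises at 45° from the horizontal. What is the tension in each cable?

T_L = 63.99 N, T_R = 56.95 N

ΣF_x = 0: −T_L·cos51° + T_R·cos45° = 0 → T_R = 0.889993·T_L.
ΣF_y = 0: T_L·sin51° + T_R·sin45° = 90.
Substitute: T_L·(0.777146 + 0.889993·0.707107) = 90 → T_L = 63.9902 ≈ 63.99 N.
Then T_R = 0.889993 × 63.9902 = 56.95 N.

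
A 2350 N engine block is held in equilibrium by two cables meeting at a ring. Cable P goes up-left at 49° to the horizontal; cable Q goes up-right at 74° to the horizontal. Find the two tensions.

T_P = 772.4 N, T_Q = 1838 N

ΣF_x = 0: −T_P·cos49° + T_Q·cos74° = 0 → T_Q = 2.38015·T_P.
ΣF_y = 0: T_P·sin49° + T_Q·sin74° = 2350.
Substitute: T_P·(0.75471 + 2.38015·0.961262) = 2350 → T_P = 772.351 ≈ 772.4 N.
Then T_Q = 2.38015 × 772.351 = 1838 N.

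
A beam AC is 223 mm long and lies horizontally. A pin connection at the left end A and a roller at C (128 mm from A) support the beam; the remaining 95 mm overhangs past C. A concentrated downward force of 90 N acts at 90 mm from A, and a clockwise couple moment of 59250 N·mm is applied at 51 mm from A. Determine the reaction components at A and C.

A_x = 0, A_y = -436.2 N, C_y = 526.2 N

Taking moments about A: C_y·128 − 90·90 − 59250 = 0 → C_y = 67350/128 = 526.172 ≈ 526.2 N.
ΣF_y = 0: A_y + 526.172 − 90 = 0 → A_y = -436.2 N.
ΣF_x = 0: no horizontal applied forces, so A_x = 0.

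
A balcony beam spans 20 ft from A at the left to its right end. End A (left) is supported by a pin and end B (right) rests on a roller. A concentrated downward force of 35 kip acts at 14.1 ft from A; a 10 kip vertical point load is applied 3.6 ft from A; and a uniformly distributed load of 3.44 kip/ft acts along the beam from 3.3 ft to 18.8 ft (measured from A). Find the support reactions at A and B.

Resultant of the distributed load: 3.44 × 15.5 = 53.32 kip at 11.05 ft from A.
Taking moments about A: B_y·20 − 35·14.1 − 10·3.6 − (3.44·15.5)·11.05 = 0 → B_y = 1118.686/20 = 55.9343 ≈ 55.93 kip.
ΣF_y = 0: A_y + 55.9343 − 35 − 10 − 3.44·15.5 = 0 → A_y = 42.39 kip.
ΣF_x = 0: no horizontal applied forces, so A_x = 0.

A_x = 0, A_y = 42.39 kip, B_y = 55.93 kip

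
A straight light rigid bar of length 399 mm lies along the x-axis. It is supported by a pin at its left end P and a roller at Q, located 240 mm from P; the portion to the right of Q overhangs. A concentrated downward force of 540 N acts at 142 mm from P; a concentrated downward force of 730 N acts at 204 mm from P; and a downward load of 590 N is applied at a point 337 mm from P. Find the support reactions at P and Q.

P_x = 0, P_y = 91.54 N, Q_y = 1768 N

ΣM about P: Q_y·240 − 540·142 − 730·204 − 590·337 = 0 → Q_y = 424430/240 = 1768.46 ≈ 1768 N.
ΣF_y = 0: P_y + 1768.46 − 540 − 730 − 590 = 0 → P_y = 91.54 N.
ΣF_x = 0: no horizontal applied forces, so P_x = 0.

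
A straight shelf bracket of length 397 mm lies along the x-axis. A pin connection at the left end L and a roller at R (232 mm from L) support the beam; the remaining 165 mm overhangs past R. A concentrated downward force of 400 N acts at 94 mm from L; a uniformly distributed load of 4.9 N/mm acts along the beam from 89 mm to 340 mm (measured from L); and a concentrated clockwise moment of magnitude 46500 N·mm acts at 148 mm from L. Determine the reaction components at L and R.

L_x = 0, L_y = 130.3 N, R_y = 1500 N

Resultant of the distributed load: 4.9 × 251 = 1229.9 N at 214.5 mm from L.
ΣM about L: R_y·232 − 400·94 − (4.9·251)·214.5 − 46500 = 0 → R_y = 347913.55/232 = 1499.63 ≈ 1500 N.
ΣF_y = 0: L_y + 1499.63 − 400 − 4.9·251 = 0 → L_y = 130.3 N.
ΣF_x = 0: no horizontal applied forces, so L_x = 0.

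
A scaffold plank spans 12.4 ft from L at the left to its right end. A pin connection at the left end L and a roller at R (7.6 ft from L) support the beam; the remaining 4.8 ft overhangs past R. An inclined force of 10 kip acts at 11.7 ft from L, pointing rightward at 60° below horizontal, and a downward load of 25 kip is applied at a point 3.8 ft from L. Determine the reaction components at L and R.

Moments about L: R_y·7.6 − 10·sin60°·11.7 − 25·3.8 = 0 → R_y = 196.325/7.6 = 25.8322 ≈ 25.83 kip.
ΣF_y = 0: L_y + 25.8322 − 10·sin60° − 25 = 0 → L_y = 7.828 kip.
ΣF_x = 0: L_x + 10·cos60° = 0 → L_x = -5.000 kip.

L_x = -5.000 kip, L_y = 7.828 kip, R_y = 25.83 kip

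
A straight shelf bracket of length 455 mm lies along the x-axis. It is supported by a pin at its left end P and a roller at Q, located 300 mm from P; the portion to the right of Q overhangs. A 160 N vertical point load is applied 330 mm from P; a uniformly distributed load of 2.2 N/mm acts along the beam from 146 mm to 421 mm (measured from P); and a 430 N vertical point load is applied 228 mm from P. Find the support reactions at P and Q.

Resultant of the distributed load: 2.2 × 275 = 605 N at 283.5 mm from P.
Taking moments about P: Q_y·300 − 160·330 − (2.2·275)·283.5 − 430·228 = 0 → Q_y = 322357.5/300 = 1074.53 ≈ 1075 N.
ΣF_y = 0: P_y + 1074.53 − 160 − 2.2·275 − 430 = 0 → P_y = 120.5 N.
ΣF_x = 0: no horizontal applied forces, so P_x = 0.

P_x = 0, P_y = 120.5 N, Q_y = 1075 N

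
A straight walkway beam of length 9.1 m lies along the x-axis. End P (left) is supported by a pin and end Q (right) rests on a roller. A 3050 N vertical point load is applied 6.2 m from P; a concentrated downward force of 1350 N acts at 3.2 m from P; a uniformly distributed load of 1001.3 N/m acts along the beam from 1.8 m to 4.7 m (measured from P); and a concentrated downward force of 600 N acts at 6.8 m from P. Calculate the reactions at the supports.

P_x = 0, P_y = 3866 N, Q_y = 4038 N

Resultant of the distributed load: 1001.3 × 2.9 = 2903.77 N at 3.25 m from P.
ΣM about P: Q_y·9.1 − 3050·6.2 − 1350·3.2 − (1001.3·2.9)·3.25 − 600·6.8 = 0 → Q_y = 36747.2525/9.1 = 4038.16 ≈ 4038 N.
ΣF_y = 0: P_y + 4038.16 − 3050 − 1350 − 1001.3·2.9 − 600 = 0 → P_y = 3866 N.
ΣF_x = 0: no horizontal applied forces, so P_x = 0.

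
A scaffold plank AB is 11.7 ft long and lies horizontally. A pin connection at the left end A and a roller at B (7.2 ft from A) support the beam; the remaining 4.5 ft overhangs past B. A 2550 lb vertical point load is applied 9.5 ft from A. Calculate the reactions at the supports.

Taking moments about A: B_y·7.2 − 2550·9.5 = 0 → B_y = 24225/7.2 = 3364.58 ≈ 3365 lb.
ΣF_y = 0: A_y + 3364.58 − 2550 = 0 → A_y = -814.6 lb.
ΣF_x = 0: no horizontal applied forces, so A_x = 0.

A_x = 0, A_y = -814.6 lb, B_y = 3365 lb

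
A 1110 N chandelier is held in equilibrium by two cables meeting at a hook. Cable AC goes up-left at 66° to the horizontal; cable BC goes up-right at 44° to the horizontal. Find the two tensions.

T_AC = 849.7 N, T_BC = 480.5 N

ΣF_x = 0: −T_AC·cos66° + T_BC·cos44° = 0 → T_BC = 0.56543·T_AC.
ΣF_y = 0: T_AC·sin66° + T_BC·sin44° = 1110.
Substitute: T_AC·(0.913545 + 0.56543·0.694658) = 1110 → T_AC = 849.712 ≈ 849.7 N.
Then T_BC = 0.56543 × 849.712 = 480.5 N.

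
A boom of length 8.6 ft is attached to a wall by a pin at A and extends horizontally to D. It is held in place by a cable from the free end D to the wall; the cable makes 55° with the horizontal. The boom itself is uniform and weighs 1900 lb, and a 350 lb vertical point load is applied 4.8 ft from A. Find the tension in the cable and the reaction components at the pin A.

T = 1398 lb, A_x = 802.0 lb, A_y = 1105 lb

ΣM about A: T·sin55°·8.6 − 1900·4.3 − 350·4.8 = 0 → T = 9850/(8.6·0.819152) = 1398.21 ≈ 1398 lb.
ΣF_x = 0: A_x − T·cos55° = 0 → A_x = 1398.21 × 0.573576 = 802.0 lb.
ΣF_y = 0: A_y + T·sin55° − 1900 − 350 = 0 → A_y = 2250 − 1398.21 × 0.819152 = 1105 lb.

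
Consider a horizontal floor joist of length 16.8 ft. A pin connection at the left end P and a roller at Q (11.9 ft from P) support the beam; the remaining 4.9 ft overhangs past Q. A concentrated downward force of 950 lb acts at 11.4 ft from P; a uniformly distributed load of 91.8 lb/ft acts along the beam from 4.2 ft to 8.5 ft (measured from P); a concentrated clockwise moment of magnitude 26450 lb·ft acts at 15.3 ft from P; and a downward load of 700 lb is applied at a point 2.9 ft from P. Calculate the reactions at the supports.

Resultant of the distributed load: 91.8 × 4.3 = 394.74 lb at 6.35 ft from P.
ΣM about P: Q_y·11.9 − 950·11.4 − (91.8·4.3)·6.35 − 26450 − 700·2.9 = 0 → Q_y = 41816.599/11.9 = 3514 lb.
ΣF_y = 0: P_y + 3514 − 950 − 91.8·4.3 − 700 = 0 → P_y = -1469 lb.
ΣF_x = 0: no horizontal applied forces, so P_x = 0.

P_x = 0, P_y = -1469 lb, Q_y = 3514 lb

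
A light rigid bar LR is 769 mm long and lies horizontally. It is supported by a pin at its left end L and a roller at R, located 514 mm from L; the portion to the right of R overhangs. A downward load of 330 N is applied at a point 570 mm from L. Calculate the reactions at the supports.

L_x = 0, L_y = -35.95 N, R_y = 366.0 N

Taking moments about L: R_y·514 − 330·570 = 0 → R_y = 188100/514 = 365.953 ≈ 366.0 N.
ΣF_y = 0: L_y + 365.953 − 330 = 0 → L_y = -35.95 N.
ΣF_x = 0: no horizontal applied forces, so L_x = 0.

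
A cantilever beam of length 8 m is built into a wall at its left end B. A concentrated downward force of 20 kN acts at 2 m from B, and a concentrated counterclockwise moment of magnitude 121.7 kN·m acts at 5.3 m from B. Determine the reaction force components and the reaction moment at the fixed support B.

B_x = 0, B_y = 20.00 kN, M_B = -81.70 kN·m

ΣF_x = 0: B_x = 0.
ΣF_y = 0: B_y − 20 = 0 → B_y = 20.00 kN.
ΣM about B: M_B − 20·2 + 121.7 = 0 → M_B = -81.70 kN·m.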